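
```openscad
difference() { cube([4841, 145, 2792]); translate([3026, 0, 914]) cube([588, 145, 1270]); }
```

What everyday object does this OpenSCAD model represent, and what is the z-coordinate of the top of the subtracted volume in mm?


A wall with a window opening. The window head height is 2184 mm.

A wall with a rectangular opening subtracted — a window. Sill at z = 914, opening 1270 mm tall, so the head is at 914 + 1270 = 2184 mm.


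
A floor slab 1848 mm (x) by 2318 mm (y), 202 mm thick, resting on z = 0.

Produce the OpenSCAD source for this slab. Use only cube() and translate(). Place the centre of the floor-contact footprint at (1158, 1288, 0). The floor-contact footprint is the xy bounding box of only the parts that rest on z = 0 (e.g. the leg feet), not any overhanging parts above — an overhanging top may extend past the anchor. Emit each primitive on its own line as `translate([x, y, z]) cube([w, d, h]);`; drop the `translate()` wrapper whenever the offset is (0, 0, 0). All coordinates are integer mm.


translate([234, 129, 0]) cube([1848, 2318, 202]);


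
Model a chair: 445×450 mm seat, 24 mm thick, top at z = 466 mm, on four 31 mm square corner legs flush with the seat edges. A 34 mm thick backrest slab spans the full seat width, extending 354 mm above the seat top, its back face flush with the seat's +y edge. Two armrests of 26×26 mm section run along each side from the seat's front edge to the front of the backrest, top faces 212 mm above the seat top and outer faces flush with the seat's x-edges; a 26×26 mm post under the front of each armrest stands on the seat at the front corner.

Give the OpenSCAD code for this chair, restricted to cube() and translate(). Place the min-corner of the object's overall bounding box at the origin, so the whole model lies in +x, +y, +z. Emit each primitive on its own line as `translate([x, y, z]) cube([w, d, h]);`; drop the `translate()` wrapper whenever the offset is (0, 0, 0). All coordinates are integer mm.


translate([0, 0, 442]) cube([445, 450, 24]);
cube([31, 31, 442]);
translate([414, 0, 0]) cube([31, 31, 442]);
translate([0, 419, 0]) cube([31, 31, 442]);
translate([414, 419, 0]) cube([31, 31, 442]);
translate([0, 416, 466]) cube([445, 34, 354]);
translate([0, 0, 652]) cube([26, 416, 26]);
translate([419, 0, 652]) cube([26, 416, 26]);
translate([0, 0, 466]) cube([26, 26, 186]);
translate([419, 0, 466]) cube([26, 26, 186]);


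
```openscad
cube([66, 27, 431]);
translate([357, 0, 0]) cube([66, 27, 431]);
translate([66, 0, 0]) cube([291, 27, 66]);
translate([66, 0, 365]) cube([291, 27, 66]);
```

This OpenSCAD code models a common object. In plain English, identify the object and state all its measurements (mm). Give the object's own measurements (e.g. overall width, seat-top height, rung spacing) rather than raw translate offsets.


A rectangular picture frame lying in the x–z plane (depth along y). The opening is 291 mm wide (x) by 299 mm tall (z), surrounded by a border 66 mm wide on all four sides. The frame is 27 mm deep and is made of two full-height vertical stiles with two horizontal rails fitted between them.


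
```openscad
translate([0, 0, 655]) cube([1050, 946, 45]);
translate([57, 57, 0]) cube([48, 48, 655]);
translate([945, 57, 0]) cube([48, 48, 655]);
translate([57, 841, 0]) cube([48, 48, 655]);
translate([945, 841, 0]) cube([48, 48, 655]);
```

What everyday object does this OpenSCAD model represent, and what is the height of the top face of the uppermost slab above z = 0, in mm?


A table. The table height is 700 mm.

A 1050×946×45 slab sits at z = 655 on four 48 mm square posts — a table. The top surface is at 655 + 45 = 700 mm.


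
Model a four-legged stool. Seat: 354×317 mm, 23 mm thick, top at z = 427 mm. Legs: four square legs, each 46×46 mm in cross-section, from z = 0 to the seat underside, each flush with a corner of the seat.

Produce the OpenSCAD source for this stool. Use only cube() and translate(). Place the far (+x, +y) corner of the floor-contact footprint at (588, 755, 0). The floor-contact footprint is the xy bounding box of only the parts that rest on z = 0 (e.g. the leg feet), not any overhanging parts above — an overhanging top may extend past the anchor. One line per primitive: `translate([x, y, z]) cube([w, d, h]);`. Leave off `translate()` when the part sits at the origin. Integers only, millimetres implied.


translate([234, 438, 404]) cube([354, 317, 23]);
translate([234, 438, 0]) cube([46, 46, 404]);
translate([542, 438, 0]) cube([46, 46, 404]);
translate([234, 709, 0]) cube([46, 46, 404]);
translate([542, 709, 0]) cube([46, 46, 404]);


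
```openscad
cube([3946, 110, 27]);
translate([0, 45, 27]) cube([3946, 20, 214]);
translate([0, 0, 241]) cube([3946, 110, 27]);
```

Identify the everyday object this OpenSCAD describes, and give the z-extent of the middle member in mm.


An I-beam. The web height is 214 mm.

Two wide flanges with a thin centred web — an I-beam. Overall 268 mm minus two 27 mm flanges gives a web of 268 − 2·27 = 214 mm.


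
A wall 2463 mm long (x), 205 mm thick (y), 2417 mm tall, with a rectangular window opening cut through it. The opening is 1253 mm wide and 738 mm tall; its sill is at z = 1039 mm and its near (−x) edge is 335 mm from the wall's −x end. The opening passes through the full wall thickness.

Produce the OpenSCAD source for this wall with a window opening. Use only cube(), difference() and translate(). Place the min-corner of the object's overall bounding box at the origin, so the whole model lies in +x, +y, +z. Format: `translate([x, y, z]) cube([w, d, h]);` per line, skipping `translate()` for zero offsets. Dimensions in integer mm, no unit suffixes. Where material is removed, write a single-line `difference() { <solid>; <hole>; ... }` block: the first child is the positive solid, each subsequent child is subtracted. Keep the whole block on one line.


difference() { cube([2463, 205, 2417]); translate([335, 0, 1039]) cube([1253, 205, 738]); }


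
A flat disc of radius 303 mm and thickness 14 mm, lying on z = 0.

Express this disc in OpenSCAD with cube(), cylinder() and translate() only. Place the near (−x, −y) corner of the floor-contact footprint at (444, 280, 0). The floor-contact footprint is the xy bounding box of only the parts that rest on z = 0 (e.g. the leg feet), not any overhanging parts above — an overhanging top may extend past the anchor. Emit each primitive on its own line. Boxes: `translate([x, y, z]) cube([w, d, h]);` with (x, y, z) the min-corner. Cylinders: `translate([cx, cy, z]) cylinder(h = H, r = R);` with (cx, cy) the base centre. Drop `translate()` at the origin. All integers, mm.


translate([747, 583, 0]) cylinder(h = 14, r = 303);


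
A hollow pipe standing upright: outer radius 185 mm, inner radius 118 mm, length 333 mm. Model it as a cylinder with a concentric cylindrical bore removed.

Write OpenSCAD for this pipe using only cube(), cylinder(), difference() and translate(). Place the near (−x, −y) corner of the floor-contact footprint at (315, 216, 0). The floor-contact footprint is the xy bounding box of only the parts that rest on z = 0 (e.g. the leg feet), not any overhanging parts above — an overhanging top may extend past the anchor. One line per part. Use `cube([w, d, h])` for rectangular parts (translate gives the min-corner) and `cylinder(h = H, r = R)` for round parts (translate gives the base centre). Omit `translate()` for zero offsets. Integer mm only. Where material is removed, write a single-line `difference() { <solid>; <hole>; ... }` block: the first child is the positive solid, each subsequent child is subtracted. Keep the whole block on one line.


difference() { translate([500, 401, 0]) cylinder(h = 333, r = 185); translate([500, 401, 0]) cylinder(h = 333, r = 118); }


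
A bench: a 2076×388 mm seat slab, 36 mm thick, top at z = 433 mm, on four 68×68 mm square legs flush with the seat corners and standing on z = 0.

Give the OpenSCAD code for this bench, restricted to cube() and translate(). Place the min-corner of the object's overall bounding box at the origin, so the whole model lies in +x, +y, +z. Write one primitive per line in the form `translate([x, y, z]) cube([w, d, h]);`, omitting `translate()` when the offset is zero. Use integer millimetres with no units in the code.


translate([0, 0, 397]) cube([2076, 388, 36]);
cube([68, 68, 397]);
translate([0, 320, 0]) cube([68, 68, 397]);
translate([2008, 0, 0]) cube([68, 68, 397]);
translate([2008, 320, 0]) cube([68, 68, 397]);


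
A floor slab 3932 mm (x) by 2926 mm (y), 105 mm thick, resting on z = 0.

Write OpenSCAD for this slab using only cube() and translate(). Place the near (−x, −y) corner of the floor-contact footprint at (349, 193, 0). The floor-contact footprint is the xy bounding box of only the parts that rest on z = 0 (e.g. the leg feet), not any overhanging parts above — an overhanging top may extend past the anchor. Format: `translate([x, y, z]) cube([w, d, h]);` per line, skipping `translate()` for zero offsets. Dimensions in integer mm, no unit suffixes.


translate([349, 193, 0]) cube([3932, 2926, 105]);


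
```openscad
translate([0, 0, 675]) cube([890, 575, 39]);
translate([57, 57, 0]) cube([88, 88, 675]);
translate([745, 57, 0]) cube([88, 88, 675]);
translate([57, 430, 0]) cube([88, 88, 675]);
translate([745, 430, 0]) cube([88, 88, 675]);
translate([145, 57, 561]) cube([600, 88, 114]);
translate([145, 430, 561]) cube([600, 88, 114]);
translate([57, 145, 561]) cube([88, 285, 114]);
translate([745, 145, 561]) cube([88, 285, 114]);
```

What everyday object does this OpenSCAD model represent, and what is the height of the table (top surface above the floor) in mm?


A table. The table height is 714 mm.

A 890×575×39 slab sits at z = 675 on four 88 mm square posts — a table. The top surface is at 675 + 39 = 714 mm.


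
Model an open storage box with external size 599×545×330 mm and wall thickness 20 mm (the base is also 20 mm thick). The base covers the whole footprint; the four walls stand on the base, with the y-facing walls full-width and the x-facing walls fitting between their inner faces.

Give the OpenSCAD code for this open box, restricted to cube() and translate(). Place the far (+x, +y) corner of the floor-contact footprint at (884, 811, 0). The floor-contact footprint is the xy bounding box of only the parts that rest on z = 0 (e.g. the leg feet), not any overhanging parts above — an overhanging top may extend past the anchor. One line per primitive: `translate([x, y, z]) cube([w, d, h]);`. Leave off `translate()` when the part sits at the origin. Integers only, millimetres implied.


translate([285, 266, 0]) cube([599, 545, 20]);
translate([285, 266, 20]) cube([599, 20, 310]);
translate([285, 791, 20]) cube([599, 20, 310]);
translate([285, 286, 20]) cube([20, 505, 310]);
translate([864, 286, 20]) cube([20, 505, 310]);


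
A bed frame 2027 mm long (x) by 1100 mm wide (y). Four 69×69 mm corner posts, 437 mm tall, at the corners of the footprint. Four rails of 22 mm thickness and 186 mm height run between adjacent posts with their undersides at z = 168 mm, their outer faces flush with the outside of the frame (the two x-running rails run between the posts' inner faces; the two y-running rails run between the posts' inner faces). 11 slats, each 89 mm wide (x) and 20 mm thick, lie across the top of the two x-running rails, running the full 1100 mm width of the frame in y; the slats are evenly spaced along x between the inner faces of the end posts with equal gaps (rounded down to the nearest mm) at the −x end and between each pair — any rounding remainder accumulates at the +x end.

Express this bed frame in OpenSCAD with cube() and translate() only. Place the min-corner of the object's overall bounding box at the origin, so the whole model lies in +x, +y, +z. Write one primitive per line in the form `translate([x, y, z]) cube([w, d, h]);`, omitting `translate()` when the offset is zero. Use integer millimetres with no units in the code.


cube([69, 69, 437]);
translate([0, 1031, 0]) cube([69, 69, 437]);
translate([1958, 0, 0]) cube([69, 69, 437]);
translate([1958, 1031, 0]) cube([69, 69, 437]);
translate([69, 0, 168]) cube([1889, 22, 186]);
translate([69, 1078, 168]) cube([1889, 22, 186]);
translate([0, 69, 168]) cube([22, 962, 186]);
translate([2005, 69, 168]) cube([22, 962, 186]);
translate([144, 0, 354]) cube([89, 1100, 20]);
translate([308, 0, 354]) cube([89, 1100, 20]);
translate([472, 0, 354]) cube([89, 1100, 20]);
translate([636, 0, 354]) cube([89, 1100, 20]);
translate([800, 0, 354]) cube([89, 1100, 20]);
translate([964, 0, 354]) cube([89, 1100, 20]);
translate([1128, 0, 354]) cube([89, 1100, 20]);
translate([1292, 0, 354]) cube([89, 1100, 20]);
translate([1456, 0, 354]) cube([89, 1100, 20]);
translate([1620, 0, 354]) cube([89, 1100, 20]);
translate([1784, 0, 354]) cube([89, 1100, 20]);


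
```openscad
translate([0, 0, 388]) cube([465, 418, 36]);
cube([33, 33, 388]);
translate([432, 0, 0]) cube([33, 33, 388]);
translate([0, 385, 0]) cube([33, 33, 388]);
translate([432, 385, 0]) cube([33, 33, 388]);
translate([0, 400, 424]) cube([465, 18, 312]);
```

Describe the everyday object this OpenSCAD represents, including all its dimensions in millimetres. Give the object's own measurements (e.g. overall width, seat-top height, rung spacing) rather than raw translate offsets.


A chair. The seat is a 465×418×36 mm slab with its top at z = 424 mm, on four 33×33 mm corner legs (flush with the seat edges, standing on z = 0). A flat backrest 18 mm thick, 312 mm tall, spans the full seat width and rises from the seat top along its +y edge, rear face flush with the rear of the seat.


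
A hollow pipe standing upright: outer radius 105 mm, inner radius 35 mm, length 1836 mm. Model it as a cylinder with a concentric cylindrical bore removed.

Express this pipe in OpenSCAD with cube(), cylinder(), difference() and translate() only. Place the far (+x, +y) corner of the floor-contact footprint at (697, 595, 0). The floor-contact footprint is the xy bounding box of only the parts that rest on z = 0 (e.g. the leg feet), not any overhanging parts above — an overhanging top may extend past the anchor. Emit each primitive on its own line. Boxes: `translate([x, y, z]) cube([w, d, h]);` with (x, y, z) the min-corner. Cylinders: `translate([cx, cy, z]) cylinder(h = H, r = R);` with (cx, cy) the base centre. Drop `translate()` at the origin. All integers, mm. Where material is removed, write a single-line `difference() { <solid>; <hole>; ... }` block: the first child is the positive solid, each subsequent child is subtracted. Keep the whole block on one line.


difference() { translate([592, 490, 0]) cylinder(h = 1836, r = 105); translate([592, 490, 0]) cylinder(h = 1836, r = 35); }


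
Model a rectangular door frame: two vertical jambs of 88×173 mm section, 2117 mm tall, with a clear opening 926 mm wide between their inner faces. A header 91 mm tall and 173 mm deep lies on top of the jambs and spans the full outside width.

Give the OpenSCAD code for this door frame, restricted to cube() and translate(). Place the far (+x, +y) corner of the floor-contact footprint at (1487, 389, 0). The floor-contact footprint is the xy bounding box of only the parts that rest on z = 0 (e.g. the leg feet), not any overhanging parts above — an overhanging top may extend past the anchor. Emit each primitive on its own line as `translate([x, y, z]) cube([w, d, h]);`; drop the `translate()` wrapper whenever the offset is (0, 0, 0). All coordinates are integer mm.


translate([385, 216, 0]) cube([88, 173, 2117]);
translate([1399, 216, 0]) cube([88, 173, 2117]);
translate([385, 216, 2117]) cube([1102, 173, 91]);


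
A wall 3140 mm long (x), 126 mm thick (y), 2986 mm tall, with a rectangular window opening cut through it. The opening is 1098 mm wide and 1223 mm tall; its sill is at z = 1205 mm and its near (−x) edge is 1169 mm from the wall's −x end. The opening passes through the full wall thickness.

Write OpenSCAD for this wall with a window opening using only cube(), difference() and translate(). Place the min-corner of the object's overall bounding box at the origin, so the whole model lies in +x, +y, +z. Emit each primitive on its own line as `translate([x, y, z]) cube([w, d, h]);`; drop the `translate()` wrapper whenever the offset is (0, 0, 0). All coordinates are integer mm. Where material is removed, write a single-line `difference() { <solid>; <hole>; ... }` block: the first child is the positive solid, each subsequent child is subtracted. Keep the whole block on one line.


difference() { cube([3140, 126, 2986]); translate([1169, 0, 1205]) cube([1098, 126, 1223]); }


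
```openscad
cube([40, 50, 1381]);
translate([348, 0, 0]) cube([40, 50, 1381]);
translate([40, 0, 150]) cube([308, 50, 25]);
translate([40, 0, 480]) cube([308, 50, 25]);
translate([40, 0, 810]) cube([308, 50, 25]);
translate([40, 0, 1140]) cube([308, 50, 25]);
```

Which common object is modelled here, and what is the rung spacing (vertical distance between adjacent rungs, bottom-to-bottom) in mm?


A ladder. The rung spacing is 330 mm.

Two tall 40×50 posts with 4 short bars between them — a ladder. Adjacent rungs sit at z = 150 and z = 480, so the spacing is 480 − 150 = 330 mm.


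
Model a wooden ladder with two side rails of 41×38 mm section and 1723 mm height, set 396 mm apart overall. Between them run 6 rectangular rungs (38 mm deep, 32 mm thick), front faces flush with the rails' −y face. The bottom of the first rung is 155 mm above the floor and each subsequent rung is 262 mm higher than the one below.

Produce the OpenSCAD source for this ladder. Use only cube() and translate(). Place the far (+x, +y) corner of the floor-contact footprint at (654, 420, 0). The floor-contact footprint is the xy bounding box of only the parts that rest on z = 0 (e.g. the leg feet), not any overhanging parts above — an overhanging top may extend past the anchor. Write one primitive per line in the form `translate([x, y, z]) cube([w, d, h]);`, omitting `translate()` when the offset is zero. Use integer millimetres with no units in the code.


translate([258, 382, 0]) cube([41, 38, 1723]);
translate([613, 382, 0]) cube([41, 38, 1723]);
translate([299, 382, 155]) cube([314, 38, 32]);
translate([299, 382, 417]) cube([314, 38, 32]);
translate([299, 382, 679]) cube([314, 38, 32]);
translate([299, 382, 941]) cube([314, 38, 32]);
translate([299, 382, 1203]) cube([314, 38, 32]);
translate([299, 382, 1465]) cube([314, 38, 32]);


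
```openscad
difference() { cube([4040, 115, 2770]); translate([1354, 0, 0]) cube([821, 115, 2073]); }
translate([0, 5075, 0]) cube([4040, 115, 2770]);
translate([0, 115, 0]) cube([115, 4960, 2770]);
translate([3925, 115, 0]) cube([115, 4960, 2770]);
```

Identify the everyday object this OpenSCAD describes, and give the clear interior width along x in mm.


A single room. The interior width is 3810 mm.

Four walls enclosing a rectangle with a door in the front wall — a room. Outside width 4040 minus two 115 mm walls gives 3810 mm.


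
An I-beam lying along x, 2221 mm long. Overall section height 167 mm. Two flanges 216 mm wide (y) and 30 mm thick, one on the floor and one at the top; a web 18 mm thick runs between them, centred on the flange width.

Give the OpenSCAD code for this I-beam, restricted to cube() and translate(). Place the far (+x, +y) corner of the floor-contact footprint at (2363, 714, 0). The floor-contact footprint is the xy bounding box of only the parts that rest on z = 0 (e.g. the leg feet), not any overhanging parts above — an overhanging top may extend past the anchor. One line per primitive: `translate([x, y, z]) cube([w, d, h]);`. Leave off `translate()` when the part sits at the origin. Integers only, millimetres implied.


translate([142, 498, 0]) cube([2221, 216, 30]);
translate([142, 597, 30]) cube([2221, 18, 107]);
translate([142, 498, 137]) cube([2221, 216, 30]);


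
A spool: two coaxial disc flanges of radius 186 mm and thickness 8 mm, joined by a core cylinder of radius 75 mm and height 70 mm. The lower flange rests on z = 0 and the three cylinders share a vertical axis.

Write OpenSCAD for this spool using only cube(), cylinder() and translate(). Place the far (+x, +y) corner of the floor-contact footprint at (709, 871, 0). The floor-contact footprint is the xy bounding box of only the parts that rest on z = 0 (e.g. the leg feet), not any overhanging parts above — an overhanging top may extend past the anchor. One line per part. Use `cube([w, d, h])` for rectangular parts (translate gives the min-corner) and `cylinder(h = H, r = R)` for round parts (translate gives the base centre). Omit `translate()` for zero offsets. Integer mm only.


translate([523, 685, 0]) cylinder(h = 8, r = 186);
translate([523, 685, 8]) cylinder(h = 70, r = 75);
translate([523, 685, 78]) cylinder(h = 8, r = 186);


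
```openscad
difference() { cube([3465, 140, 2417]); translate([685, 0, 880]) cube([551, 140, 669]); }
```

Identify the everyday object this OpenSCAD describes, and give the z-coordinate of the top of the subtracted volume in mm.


A wall with a window opening. The window head height is 1549 mm.

A wall with a rectangular opening subtracted — a window. Sill at z = 880, opening 669 mm tall, so the head is at 880 + 669 = 1549 mm.


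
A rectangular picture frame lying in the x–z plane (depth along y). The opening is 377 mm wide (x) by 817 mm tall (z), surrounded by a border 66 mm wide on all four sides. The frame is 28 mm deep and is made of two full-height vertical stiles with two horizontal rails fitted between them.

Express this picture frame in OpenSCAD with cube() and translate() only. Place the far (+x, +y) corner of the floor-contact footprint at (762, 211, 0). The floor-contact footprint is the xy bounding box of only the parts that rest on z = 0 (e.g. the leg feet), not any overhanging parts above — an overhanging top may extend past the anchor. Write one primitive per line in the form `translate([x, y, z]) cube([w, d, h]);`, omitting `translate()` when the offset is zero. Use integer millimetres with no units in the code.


translate([253, 183, 0]) cube([66, 28, 949]);
translate([696, 183, 0]) cube([66, 28, 949]);
translate([319, 183, 0]) cube([377, 28, 66]);
translate([319, 183, 883]) cube([377, 28, 66]);


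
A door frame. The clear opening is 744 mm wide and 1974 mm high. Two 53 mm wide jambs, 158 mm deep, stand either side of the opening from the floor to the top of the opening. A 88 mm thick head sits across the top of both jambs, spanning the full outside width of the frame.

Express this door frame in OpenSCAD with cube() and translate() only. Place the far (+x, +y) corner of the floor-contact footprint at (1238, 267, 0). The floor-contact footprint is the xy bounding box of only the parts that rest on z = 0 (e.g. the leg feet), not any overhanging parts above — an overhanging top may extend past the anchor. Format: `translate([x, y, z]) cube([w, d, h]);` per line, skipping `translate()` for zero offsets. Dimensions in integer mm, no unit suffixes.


translate([388, 109, 0]) cube([53, 158, 1974]);
translate([1185, 109, 0]) cube([53, 158, 1974]);
translate([388, 109, 1974]) cube([850, 158, 88]);


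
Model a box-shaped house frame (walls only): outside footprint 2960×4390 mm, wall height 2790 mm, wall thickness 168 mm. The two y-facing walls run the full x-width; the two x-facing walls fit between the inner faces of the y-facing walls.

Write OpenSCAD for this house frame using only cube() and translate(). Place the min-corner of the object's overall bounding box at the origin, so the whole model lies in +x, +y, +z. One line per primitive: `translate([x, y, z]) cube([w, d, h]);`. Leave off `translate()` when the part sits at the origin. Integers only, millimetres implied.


cube([2960, 168, 2790]);
translate([0, 4222, 0]) cube([2960, 168, 2790]);
translate([0, 168, 0]) cube([168, 4054, 2790]);
translate([2792, 168, 0]) cube([168, 4054, 2790]);


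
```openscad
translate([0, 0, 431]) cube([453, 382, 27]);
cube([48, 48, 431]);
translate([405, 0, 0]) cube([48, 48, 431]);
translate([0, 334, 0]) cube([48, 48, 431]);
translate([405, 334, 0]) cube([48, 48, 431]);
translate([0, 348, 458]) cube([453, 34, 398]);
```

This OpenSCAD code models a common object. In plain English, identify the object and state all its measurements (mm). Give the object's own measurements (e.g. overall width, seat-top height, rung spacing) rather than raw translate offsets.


A chair. The seat is a 453×382×27 mm slab with its top at z = 458 mm, on four 48×48 mm corner legs (flush with the seat edges, standing on z = 0). A flat backrest 34 mm thick, 398 mm tall, spans the full seat width and rises from the seat top along its +y edge, rear face flush with the rear of the seat.


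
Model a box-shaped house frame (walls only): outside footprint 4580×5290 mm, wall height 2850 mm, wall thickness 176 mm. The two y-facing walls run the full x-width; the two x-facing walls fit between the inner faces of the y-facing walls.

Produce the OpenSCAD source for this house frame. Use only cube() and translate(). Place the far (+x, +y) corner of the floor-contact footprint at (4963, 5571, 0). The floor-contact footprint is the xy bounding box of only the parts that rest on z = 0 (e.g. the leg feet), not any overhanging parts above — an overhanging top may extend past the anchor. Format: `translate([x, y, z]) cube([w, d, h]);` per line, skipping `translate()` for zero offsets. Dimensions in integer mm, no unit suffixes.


translate([383, 281, 0]) cube([4580, 176, 2850]);
translate([383, 5395, 0]) cube([4580, 176, 2850]);
translate([383, 457, 0]) cube([176, 4938, 2850]);
translate([4787, 457, 0]) cube([176, 4938, 2850]);


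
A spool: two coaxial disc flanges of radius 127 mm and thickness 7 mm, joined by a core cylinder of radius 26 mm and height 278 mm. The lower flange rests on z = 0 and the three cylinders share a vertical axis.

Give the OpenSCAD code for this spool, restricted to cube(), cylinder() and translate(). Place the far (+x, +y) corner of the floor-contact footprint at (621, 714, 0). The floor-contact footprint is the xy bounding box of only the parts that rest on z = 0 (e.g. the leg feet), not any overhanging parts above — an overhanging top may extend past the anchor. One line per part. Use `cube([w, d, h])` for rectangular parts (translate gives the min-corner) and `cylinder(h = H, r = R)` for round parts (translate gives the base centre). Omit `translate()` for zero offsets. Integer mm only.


translate([494, 587, 0]) cylinder(h = 7, r = 127);
translate([494, 587, 7]) cylinder(h = 278, r = 26);
translate([494, 587, 285]) cylinder(h = 7, r = 127);


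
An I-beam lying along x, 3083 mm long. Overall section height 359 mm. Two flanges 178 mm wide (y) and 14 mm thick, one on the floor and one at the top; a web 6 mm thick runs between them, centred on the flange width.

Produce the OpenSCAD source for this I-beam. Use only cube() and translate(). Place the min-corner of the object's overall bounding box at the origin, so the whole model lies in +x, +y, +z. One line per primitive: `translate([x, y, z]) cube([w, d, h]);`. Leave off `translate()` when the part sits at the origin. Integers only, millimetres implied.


cube([3083, 178, 14]);
translate([0, 86, 14]) cube([3083, 6, 331]);
translate([0, 0, 345]) cube([3083, 178, 14]);


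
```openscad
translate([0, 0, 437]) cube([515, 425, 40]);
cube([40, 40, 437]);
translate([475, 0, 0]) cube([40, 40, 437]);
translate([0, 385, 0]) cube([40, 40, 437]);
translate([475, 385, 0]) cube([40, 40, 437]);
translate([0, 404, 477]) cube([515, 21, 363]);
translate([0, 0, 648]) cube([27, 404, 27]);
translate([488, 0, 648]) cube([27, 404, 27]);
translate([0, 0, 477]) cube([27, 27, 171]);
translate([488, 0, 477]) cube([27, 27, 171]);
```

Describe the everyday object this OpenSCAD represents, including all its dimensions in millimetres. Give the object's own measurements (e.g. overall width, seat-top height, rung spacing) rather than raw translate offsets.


A chair. The seat is a 515×425×40 mm slab with its top at z = 477 mm, on four 40×40 mm corner legs (flush with the seat edges, standing on z = 0). A flat backrest 21 mm thick, 363 mm tall, spans the full seat width and rises from the seat top along its +y edge, rear face flush with the rear of the seat. Two armrests of 27×27 mm section run along each side from the seat's front edge to the front of the backrest, top faces 198 mm above the seat top and outer faces flush with the seat's x-edges; a 27×27 mm post under the front of each armrest stands on the seat at the front corner.


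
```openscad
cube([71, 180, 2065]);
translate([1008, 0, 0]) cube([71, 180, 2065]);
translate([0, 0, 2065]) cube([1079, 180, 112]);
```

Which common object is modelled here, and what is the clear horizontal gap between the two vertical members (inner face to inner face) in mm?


A door frame. The clear opening width is 937 mm.

Two 2065 mm tall posts with a header on top — a door frame. The left jamb is 71 mm wide at x = 0; the right jamb starts at x = 1008. The clear opening is 1008 − 71 = 937 mm.


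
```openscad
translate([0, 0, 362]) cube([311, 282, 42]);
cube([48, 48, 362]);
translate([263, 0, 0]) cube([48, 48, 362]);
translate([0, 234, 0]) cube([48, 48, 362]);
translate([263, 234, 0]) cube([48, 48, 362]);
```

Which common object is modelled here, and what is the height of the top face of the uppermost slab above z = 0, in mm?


A stool. The seat height is 404 mm.

A 311×282×42 slab at z = 362 on four corner posts — a stool. The seat top is 362 + 42 = 404 mm.


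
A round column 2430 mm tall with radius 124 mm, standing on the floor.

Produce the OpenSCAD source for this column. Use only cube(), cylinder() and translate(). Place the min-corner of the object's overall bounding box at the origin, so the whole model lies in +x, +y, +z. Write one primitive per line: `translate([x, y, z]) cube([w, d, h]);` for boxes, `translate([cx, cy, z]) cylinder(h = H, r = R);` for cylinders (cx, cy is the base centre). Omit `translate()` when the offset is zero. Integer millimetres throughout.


translate([124, 124, 0]) cylinder(h = 2430, r = 124);


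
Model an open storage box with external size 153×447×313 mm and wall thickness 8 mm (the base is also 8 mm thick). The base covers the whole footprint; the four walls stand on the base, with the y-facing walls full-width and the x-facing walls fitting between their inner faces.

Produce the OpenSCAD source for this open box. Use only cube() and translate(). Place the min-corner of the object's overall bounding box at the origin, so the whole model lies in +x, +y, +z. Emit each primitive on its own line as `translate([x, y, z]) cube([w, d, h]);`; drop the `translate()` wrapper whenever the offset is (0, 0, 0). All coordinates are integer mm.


cube([153, 447, 8]);
translate([0, 0, 8]) cube([153, 8, 305]);
translate([0, 439, 8]) cube([153, 8, 305]);
translate([0, 8, 8]) cube([8, 431, 305]);
translate([145, 8, 8]) cube([8, 431, 305]);


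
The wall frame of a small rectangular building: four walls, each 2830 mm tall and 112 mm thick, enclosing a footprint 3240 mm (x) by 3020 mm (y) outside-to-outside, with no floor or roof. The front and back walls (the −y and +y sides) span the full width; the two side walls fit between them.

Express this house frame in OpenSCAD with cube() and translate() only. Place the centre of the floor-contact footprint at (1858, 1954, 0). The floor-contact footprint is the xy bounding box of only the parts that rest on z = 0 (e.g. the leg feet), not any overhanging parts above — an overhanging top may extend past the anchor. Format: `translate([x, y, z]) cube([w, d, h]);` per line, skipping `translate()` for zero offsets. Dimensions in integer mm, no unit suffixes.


translate([238, 444, 0]) cube([3240, 112, 2830]);
translate([238, 3352, 0]) cube([3240, 112, 2830]);
translate([238, 556, 0]) cube([112, 2796, 2830]);
translate([3366, 556, 0]) cube([112, 2796, 2830]);


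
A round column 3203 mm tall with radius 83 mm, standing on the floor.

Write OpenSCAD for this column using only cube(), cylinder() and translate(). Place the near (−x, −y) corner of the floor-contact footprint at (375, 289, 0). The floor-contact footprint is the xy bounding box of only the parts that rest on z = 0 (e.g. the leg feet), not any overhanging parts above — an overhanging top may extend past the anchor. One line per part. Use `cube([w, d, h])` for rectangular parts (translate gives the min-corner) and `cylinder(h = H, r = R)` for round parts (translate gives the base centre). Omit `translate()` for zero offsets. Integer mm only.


translate([458, 372, 0]) cylinder(h = 3203, r = 83);


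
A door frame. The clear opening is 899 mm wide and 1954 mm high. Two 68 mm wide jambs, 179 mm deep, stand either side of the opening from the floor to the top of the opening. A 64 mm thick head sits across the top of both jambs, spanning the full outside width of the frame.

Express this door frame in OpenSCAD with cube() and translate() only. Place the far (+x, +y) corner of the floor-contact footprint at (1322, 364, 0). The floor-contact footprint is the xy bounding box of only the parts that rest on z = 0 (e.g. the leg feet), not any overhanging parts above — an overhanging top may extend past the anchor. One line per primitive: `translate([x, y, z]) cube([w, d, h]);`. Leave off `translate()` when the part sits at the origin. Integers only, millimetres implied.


translate([287, 185, 0]) cube([68, 179, 1954]);
translate([1254, 185, 0]) cube([68, 179, 1954]);
translate([287, 185, 1954]) cube([1035, 179, 64]);


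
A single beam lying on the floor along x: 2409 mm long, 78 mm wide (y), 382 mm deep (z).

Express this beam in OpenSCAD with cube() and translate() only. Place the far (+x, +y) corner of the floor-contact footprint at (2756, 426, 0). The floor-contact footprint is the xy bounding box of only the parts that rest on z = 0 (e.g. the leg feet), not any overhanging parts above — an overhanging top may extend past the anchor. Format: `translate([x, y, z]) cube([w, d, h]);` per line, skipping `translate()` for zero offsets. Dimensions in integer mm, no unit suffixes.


translate([347, 348, 0]) cube([2409, 78, 382]);


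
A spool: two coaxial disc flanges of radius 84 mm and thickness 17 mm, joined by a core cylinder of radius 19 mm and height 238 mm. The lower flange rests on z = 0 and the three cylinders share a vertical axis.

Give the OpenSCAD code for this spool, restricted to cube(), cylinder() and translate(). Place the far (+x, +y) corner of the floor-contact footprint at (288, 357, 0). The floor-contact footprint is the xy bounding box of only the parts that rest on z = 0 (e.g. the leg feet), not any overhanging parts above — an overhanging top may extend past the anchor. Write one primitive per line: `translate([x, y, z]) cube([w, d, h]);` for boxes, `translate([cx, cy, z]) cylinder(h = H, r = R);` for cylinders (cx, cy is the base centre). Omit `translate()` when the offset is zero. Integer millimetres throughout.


translate([204, 273, 0]) cylinder(h = 17, r = 84);
translate([204, 273, 17]) cylinder(h = 238, r = 19);
translate([204, 273, 255]) cylinder(h = 17, r = 84);


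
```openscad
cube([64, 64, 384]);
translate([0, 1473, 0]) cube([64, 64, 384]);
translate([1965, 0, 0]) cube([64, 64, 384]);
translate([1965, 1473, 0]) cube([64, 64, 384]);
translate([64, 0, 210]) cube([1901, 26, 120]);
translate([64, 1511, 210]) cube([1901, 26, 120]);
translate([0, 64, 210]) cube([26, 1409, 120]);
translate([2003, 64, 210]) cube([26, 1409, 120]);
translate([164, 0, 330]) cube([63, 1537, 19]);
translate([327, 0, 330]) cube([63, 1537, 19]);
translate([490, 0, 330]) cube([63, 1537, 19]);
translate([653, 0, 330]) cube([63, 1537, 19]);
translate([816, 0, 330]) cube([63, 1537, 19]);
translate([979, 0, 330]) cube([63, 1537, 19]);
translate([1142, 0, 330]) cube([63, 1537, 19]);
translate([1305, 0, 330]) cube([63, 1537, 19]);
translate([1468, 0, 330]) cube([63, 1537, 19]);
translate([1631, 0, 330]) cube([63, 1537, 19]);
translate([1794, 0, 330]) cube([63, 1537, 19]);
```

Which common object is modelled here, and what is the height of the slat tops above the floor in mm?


A bed frame. The slat-top height is 349 mm.

Four posts, four rails, and a row of slats — a bed frame. Slats sit on the rails at z = 210 + 120 = 330; with slat thickness 19, the top is 349 mm.


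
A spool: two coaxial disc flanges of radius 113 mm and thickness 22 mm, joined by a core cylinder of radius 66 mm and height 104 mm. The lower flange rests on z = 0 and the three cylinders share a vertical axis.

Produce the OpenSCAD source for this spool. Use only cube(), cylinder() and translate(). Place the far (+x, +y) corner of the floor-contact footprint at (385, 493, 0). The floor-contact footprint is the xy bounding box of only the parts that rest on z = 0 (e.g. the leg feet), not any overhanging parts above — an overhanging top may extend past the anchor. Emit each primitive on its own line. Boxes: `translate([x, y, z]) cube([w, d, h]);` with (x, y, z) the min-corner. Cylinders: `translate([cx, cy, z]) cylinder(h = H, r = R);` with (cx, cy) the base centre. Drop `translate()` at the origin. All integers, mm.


translate([272, 380, 0]) cylinder(h = 22, r = 113);
translate([272, 380, 22]) cylinder(h = 104, r = 66);
translate([272, 380, 126]) cylinder(h = 22, r = 113);


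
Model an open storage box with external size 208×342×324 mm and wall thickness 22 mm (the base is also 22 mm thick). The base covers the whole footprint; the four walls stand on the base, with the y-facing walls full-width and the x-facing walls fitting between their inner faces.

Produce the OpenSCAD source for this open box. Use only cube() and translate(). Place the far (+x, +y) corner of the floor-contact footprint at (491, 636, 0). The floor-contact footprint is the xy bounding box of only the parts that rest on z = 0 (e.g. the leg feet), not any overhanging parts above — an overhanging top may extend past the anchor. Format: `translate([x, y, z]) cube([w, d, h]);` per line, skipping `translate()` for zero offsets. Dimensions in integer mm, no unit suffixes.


translate([283, 294, 0]) cube([208, 342, 22]);
translate([283, 294, 22]) cube([208, 22, 302]);
translate([283, 614, 22]) cube([208, 22, 302]);
translate([283, 316, 22]) cube([22, 298, 302]);
translate([469, 316, 22]) cube([22, 298, 302]);


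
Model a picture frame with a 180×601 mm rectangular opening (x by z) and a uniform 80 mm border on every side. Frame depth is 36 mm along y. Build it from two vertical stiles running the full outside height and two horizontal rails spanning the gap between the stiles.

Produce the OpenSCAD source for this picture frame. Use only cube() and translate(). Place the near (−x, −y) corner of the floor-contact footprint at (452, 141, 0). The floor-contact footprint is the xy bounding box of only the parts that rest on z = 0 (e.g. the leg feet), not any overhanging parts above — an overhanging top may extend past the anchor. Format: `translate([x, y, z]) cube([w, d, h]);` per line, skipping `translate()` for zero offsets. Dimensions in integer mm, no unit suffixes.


translate([452, 141, 0]) cube([80, 36, 761]);
translate([712, 141, 0]) cube([80, 36, 761]);
translate([532, 141, 0]) cube([180, 36, 80]);
translate([532, 141, 681]) cube([180, 36, 80]);


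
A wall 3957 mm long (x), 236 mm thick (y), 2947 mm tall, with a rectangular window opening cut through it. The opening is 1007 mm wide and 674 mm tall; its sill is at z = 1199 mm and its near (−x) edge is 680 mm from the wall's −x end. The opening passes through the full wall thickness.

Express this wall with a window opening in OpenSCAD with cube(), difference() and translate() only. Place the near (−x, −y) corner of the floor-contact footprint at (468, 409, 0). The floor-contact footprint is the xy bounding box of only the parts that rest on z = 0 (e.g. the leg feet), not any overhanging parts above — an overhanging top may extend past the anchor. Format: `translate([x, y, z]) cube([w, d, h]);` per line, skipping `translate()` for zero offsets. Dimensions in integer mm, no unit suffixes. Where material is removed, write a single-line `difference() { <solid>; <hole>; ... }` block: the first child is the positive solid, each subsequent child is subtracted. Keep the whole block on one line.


difference() { translate([468, 409, 0]) cube([3957, 236, 2947]); translate([1148, 409, 1199]) cube([1007, 236, 674]); }
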